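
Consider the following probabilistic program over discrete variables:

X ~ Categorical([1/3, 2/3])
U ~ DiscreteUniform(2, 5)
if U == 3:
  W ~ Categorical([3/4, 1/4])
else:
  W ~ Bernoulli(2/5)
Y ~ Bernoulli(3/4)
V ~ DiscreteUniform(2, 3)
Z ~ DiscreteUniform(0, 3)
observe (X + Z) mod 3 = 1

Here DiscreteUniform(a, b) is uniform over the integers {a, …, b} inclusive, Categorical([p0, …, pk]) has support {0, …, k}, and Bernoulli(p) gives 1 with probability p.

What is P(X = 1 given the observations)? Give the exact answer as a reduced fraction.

P(X = 1 | obs) = 4/5

Enumerate traces; 96 have nonzero weight after conditioning:
  (X=0, U=2, W=0, Y=0, V=2, Z=1) weight 1/640
  (X=0, U=2, W=0, Y=0, V=3, Z=1) weight 1/640
  (X=0, U=2, W=0, Y=1, V=2, Z=1) weight 3/640
  (X=0, U=2, W=0, Y=1, V=3, Z=1) weight 3/640
  (X=0, U=2, W=1, Y=0, V=2, Z=1) weight 1/960
  (X=0, U=2, W=1, Y=0, V=3, Z=1) weight 1/960
  (X=0, U=2, W=1, Y=1, V=2, Z=1) weight 1/320
  (X=0, U=2, W=1, Y=1, V=3, Z=1) weight 1/320
  (X=1, U=2, W=0, Y=0, V=2, Z=0) weight 1/320
  … 87 more
Group by X:
  weight(X=0) = 1/12
  weight(X=1) = 1/3
Total weight = 1/12 + 1/3 = 5/12
P(X=0 | obs) = 1/12 / 5/12 = 1/5
P(X=1 | obs) = 1/3 / 5/12 = 4/5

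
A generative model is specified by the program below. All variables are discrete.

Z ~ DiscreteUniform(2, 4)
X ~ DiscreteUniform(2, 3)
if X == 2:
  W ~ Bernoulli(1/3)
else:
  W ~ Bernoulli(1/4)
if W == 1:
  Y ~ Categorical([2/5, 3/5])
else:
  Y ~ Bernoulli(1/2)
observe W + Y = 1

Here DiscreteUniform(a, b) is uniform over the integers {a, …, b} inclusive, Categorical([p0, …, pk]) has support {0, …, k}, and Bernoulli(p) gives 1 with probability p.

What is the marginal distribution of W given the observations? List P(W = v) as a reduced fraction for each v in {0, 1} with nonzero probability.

P(W=0) = 85/113, P(W=1) = 28/113

Enumerate traces; 12 have nonzero weight after conditioning:
  (Z=2, X=2, W=0, Y=1) weight 1/18
  (Z=2, X=2, W=1, Y=0) weight 1/45
  (Z=2, X=3, W=0, Y=1) weight 1/16
  (Z=2, X=3, W=1, Y=0) weight 1/60
  (Z=3, X=2, W=0, Y=1) weight 1/18
  (Z=3, X=2, W=1, Y=0) weight 1/45
  (Z=3, X=3, W=0, Y=1) weight 1/16
  (Z=3, X=3, W=1, Y=0) weight 1/60
  … 4 more
Group by W:
  weight(W=0) = 17/48
  weight(W=1) = 7/60
Total weight = 17/48 + 7/60 = 113/240
P(W=0 | obs) = 17/48 / 113/240 = 85/113
P(W=1 | obs) = 7/60 / 113/240 = 28/113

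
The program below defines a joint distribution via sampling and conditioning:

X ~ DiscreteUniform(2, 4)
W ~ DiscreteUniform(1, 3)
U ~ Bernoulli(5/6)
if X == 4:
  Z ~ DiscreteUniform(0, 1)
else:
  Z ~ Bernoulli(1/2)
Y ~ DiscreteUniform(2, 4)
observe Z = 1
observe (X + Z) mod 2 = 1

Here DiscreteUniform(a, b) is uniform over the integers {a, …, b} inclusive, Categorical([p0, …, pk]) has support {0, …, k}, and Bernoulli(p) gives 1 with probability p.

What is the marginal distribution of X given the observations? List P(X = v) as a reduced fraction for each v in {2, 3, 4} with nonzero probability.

Enumerate traces; 36 have nonzero weight after conditioning:
  (X=2, W=1, U=0, Z=1, Y=2) weight 1/324
  (X=2, W=1, U=0, Z=1, Y=3) weight 1/324
  (X=2, W=1, U=0, Z=1, Y=4) weight 1/324
  (X=2, W=1, U=1, Z=1, Y=2) weight 5/324
  (X=2, W=1, U=1, Z=1, Y=3) weight 5/324
  (X=2, W=1, U=1, Z=1, Y=4) weight 5/324
  (X=2, W=2, U=0, Z=1, Y=2) weight 1/324
  (X=2, W=2, U=0, Z=1, Y=3) weight 1/324
  (X=4, W=1, U=0, Z=1, Y=2) weight 1/324
  … 27 more
Group by X:
  weight(X=2) = 1/6
  weight(X=4) = 1/6
Total weight = 1/6 + 1/6 = 1/3
P(X=2 | obs) = 1/6 / 1/3 = 1/2
P(X=4 | obs) = 1/6 / 1/3 = 1/2

P(X=2) = 1/2, P(X=4) = 1/2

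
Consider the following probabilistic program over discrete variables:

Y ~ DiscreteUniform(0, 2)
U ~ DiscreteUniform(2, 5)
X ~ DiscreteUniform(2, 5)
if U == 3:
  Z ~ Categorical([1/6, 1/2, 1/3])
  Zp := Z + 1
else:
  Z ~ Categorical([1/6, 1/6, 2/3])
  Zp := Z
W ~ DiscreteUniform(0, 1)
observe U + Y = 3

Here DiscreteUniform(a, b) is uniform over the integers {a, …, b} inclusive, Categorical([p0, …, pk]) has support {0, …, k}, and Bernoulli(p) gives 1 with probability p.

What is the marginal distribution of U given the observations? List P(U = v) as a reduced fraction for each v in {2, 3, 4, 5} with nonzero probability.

Enumerate traces; 48 have nonzero weight after conditioning:
  (Y=0, U=3, X=2, Z=0, W=0) weight 1/576
  (Y=0, U=3, X=2, Z=0, W=1) weight 1/576
  (Y=0, U=3, X=2, Z=1, W=0) weight 1/192
  (Y=0, U=3, X=2, Z=1, W=1) weight 1/192
  (Y=0, U=3, X=2, Z=2, W=0) weight 1/288
  (Y=0, U=3, X=2, Z=2, W=1) weight 1/288
  (Y=0, U=3, X=3, Z=0, W=0) weight 1/576
  (Y=0, U=3, X=3, Z=0, W=1) weight 1/576
  (Y=1, U=2, X=2, Z=0, W=0) weight 1/576
  … 39 more
Group by U:
  weight(U=2) = 1/12
  weight(U=3) = 1/12
Total weight = 1/12 + 1/12 = 1/6
P(U=2 | obs) = 1/12 / 1/6 = 1/2
P(U=3 | obs) = 1/12 / 1/6 = 1/2

P(U=2) = 1/2, P(U=3) = 1/2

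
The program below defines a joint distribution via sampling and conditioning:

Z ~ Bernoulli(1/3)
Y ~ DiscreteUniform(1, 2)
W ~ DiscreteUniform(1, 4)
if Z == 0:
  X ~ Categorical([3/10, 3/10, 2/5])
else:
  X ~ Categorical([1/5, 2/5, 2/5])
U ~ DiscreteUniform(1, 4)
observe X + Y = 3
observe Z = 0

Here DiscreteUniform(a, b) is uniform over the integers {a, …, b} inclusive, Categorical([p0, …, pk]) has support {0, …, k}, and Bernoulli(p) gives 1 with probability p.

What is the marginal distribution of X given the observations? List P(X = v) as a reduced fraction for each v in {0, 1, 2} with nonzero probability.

P(X=1) = 3/7, P(X=2) = 4/7

Enumerate traces; 32 have nonzero weight after conditioning:
  (Z=0, Y=1, W=1, X=2, U=1) weight 1/120
  (Z=0, Y=1, W=1, X=2, U=2) weight 1/120
  (Z=0, Y=1, W=1, X=2, U=3) weight 1/120
  (Z=0, Y=1, W=1, X=2, U=4) weight 1/120
  (Z=0, Y=1, W=2, X=2, U=1) weight 1/120
  (Z=0, Y=1, W=2, X=2, U=2) weight 1/120
  (Z=0, Y=1, W=2, X=2, U=3) weight 1/120
  (Z=0, Y=1, W=2, X=2, U=4) weight 1/120
  (Z=0, Y=2, W=1, X=1, U=1) weight 1/160
  … 23 more
Group by X:
  weight(X=1) = 1/10
  weight(X=2) = 2/15
Total weight = 1/10 + 2/15 = 7/30
P(X=1 | obs) = 1/10 / 7/30 = 3/7
P(X=2 | obs) = 2/15 / 7/30 = 4/7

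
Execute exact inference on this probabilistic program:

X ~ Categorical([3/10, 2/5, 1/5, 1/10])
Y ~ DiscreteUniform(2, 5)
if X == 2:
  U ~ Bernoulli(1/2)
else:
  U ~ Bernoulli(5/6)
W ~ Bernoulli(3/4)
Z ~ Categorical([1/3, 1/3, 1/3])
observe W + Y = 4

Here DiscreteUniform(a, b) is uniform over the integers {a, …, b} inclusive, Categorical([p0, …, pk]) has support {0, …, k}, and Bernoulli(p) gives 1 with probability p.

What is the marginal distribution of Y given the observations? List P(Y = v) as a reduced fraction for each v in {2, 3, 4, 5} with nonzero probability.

Enumerate traces; 48 have nonzero weight after conditioning:
  (X=0, Y=3, U=0, W=1, Z=0) weight 1/320
  (X=0, Y=3, U=0, W=1, Z=1) weight 1/320
  (X=0, Y=3, U=0, W=1, Z=2) weight 1/320
  (X=0, Y=3, U=1, W=1, Z=0) weight 1/64
  (X=0, Y=3, U=1, W=1, Z=1) weight 1/64
  (X=0, Y=3, U=1, W=1, Z=2) weight 1/64
  (X=0, Y=4, U=0, W=0, Z=0) weight 1/960
  (X=0, Y=4, U=0, W=0, Z=1) weight 1/960
  … 40 more
Group by Y:
  weight(Y=3) = 3/16
  weight(Y=4) = 1/16
Total weight = 3/16 + 1/16 = 1/4
P(Y=3 | obs) = 3/16 / 1/4 = 3/4
P(Y=4 | obs) = 1/16 / 1/4 = 1/4

P(Y=3) = 3/4, P(Y=4) = 1/4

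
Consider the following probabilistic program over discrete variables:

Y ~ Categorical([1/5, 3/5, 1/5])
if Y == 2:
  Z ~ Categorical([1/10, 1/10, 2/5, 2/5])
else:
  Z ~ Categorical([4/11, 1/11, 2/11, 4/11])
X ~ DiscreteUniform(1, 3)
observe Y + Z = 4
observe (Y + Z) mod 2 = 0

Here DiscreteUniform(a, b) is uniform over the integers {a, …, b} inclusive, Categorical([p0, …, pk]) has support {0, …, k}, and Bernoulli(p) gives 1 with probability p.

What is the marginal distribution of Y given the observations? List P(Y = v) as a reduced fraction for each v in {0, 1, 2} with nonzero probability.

Enumerate traces; 6 have nonzero weight after conditioning:
  (Y=1, Z=3, X=1) weight 4/55
  (Y=1, Z=3, X=2) weight 4/55
  (Y=1, Z=3, X=3) weight 4/55
  (Y=2, Z=2, X=1) weight 2/75
  (Y=2, Z=2, X=2) weight 2/75
  (Y=2, Z=2, X=3) weight 2/75
Group by Y:
  weight(Y=1) = 12/55
  weight(Y=2) = 2/25
Total weight = 12/55 + 2/25 = 82/275
P(Y=1 | obs) = 12/55 / 82/275 = 30/41
P(Y=2 | obs) = 2/25 / 82/275 = 11/41

P(Y=1) = 30/41, P(Y=2) = 11/41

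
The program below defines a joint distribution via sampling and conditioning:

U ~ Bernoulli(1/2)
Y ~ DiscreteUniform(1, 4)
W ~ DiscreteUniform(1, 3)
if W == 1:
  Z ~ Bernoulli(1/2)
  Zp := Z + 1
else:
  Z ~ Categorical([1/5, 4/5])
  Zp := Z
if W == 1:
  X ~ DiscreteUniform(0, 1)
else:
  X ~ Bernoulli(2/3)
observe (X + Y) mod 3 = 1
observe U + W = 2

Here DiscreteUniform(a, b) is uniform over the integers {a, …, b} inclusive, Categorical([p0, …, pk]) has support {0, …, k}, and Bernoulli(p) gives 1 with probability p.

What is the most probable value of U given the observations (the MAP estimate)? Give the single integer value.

argmax_v P(U = v | obs) = 1

Enumerate traces; 12 have nonzero weight after conditioning:
  (U=0, Y=1, W=2, Z=0, X=0) weight 1/360
  (U=0, Y=1, W=2, Z=1, X=0) weight 1/90
  (U=0, Y=3, W=2, Z=0, X=1) weight 1/180
  (U=0, Y=3, W=2, Z=1, X=1) weight 1/45
  (U=0, Y=4, W=2, Z=0, X=0) weight 1/360
  (U=0, Y=4, W=2, Z=1, X=0) weight 1/90
  (U=1, Y=1, W=1, Z=0, X=0) weight 1/96
  (U=1, Y=1, W=1, Z=1, X=0) weight 1/96
  … 4 more
Group by U:
  weight(U=0) = 1/18
  weight(U=1) = 1/16
Total weight = 1/18 + 1/16 = 17/144
P(U=0 | obs) = 1/18 / 17/144 = 8/17
P(U=1 | obs) = 1/16 / 17/144 = 9/17
argmax = 1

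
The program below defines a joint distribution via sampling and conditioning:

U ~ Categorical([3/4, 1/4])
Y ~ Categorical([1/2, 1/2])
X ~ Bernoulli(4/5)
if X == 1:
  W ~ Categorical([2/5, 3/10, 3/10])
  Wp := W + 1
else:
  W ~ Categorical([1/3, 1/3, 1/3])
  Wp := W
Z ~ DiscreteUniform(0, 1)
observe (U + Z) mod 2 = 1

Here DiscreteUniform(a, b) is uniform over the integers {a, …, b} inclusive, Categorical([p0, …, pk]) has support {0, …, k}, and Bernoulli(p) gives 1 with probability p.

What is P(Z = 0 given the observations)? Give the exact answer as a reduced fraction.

P(Z = 0 | obs) = 1/4

Enumerate traces; 24 have nonzero weight after conditioning:
  (U=0, Y=0, X=0, W=0, Z=1) weight 1/80
  (U=0, Y=0, X=0, W=1, Z=1) weight 1/80
  (U=0, Y=0, X=0, W=2, Z=1) weight 1/80
  (U=0, Y=0, X=1, W=0, Z=1) weight 3/50
  (U=0, Y=0, X=1, W=1, Z=1) weight 9/200
  (U=0, Y=0, X=1, W=2, Z=1) weight 9/200
  (U=0, Y=1, X=0, W=0, Z=1) weight 1/80
  (U=0, Y=1, X=0, W=1, Z=1) weight 1/80
  (U=1, Y=0, X=0, W=0, Z=0) weight 1/240
  … 15 more
Group by Z:
  weight(Z=0) = 1/8
  weight(Z=1) = 3/8
Total weight = 1/8 + 3/8 = 1/2
P(Z=0 | obs) = 1/8 / 1/2 = 1/4
P(Z=1 | obs) = 3/8 / 1/2 = 3/4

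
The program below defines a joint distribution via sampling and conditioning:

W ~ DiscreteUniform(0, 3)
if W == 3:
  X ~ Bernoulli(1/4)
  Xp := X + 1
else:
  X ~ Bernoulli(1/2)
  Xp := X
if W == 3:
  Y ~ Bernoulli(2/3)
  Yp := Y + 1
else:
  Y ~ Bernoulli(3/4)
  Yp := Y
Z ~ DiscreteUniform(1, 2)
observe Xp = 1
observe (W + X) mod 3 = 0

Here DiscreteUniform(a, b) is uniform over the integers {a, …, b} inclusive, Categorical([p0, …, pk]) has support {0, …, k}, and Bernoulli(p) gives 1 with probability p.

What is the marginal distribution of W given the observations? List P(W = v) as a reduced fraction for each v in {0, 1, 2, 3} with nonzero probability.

P(W=2) = 2/5, P(W=3) = 3/5

Enumerate traces; 8 have nonzero weight after conditioning:
  (W=2, X=1, Y=0, Z=1) weight 1/64
  (W=2, X=1, Y=0, Z=2) weight 1/64
  (W=2, X=1, Y=1, Z=1) weight 3/64
  (W=2, X=1, Y=1, Z=2) weight 3/64
  (W=3, X=0, Y=0, Z=1) weight 1/32
  (W=3, X=0, Y=0, Z=2) weight 1/32
  (W=3, X=0, Y=1, Z=1) weight 1/16
  (W=3, X=0, Y=1, Z=2) weight 1/16
Group by W:
  weight(W=2) = 1/8
  weight(W=3) = 3/16
Total weight = 1/8 + 3/16 = 5/16
P(W=2 | obs) = 1/8 / 5/16 = 2/5
P(W=3 | obs) = 3/16 / 5/16 = 3/5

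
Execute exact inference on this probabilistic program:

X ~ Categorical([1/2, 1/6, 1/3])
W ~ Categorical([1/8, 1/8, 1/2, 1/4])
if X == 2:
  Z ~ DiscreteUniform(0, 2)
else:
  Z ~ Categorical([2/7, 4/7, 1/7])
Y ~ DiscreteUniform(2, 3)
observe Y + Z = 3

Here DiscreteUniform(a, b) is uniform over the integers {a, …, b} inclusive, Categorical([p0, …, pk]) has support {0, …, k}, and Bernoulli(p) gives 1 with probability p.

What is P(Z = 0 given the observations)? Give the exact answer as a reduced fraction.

Enumerate traces; 24 have nonzero weight after conditioning:
  (X=0, W=0, Z=0, Y=3) weight 1/112
  (X=0, W=0, Z=1, Y=2) weight 1/56
  (X=0, W=1, Z=0, Y=3) weight 1/112
  (X=0, W=1, Z=1, Y=2) weight 1/56
  (X=0, W=2, Z=0, Y=3) weight 1/28
  (X=0, W=2, Z=1, Y=2) weight 1/14
  (X=0, W=3, Z=0, Y=3) weight 1/56
  (X=0, W=3, Z=1, Y=2) weight 1/28
  … 16 more
Group by Z:
  weight(Z=0) = 19/126
  weight(Z=1) = 31/126
Total weight = 19/126 + 31/126 = 25/63
P(Z=0 | obs) = 19/126 / 25/63 = 19/50
P(Z=1 | obs) = 31/126 / 25/63 = 31/50

P(Z = 0 | obs) = 19/50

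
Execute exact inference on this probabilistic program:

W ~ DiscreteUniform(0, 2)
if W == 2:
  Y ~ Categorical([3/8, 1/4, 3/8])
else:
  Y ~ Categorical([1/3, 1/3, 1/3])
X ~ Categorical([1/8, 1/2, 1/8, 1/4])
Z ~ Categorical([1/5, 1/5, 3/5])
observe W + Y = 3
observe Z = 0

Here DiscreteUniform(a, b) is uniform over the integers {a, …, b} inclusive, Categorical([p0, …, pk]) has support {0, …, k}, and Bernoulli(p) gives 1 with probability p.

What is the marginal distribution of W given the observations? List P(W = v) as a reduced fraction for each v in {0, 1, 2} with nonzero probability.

Enumerate traces; 8 have nonzero weight after conditioning:
  (W=1, Y=2, X=0, Z=0) weight 1/360
  (W=1, Y=2, X=1, Z=0) weight 1/90
  (W=1, Y=2, X=2, Z=0) weight 1/360
  (W=1, Y=2, X=3, Z=0) weight 1/180
  (W=2, Y=1, X=0, Z=0) weight 1/480
  (W=2, Y=1, X=1, Z=0) weight 1/120
  (W=2, Y=1, X=2, Z=0) weight 1/480
  (W=2, Y=1, X=3, Z=0) weight 1/240
Group by W:
  weight(W=1) = 1/45
  weight(W=2) = 1/60
Total weight = 1/45 + 1/60 = 7/180
P(W=1 | obs) = 1/45 / 7/180 = 4/7
P(W=2 | obs) = 1/60 / 7/180 = 3/7

P(W=1) = 4/7, P(W=2) = 3/7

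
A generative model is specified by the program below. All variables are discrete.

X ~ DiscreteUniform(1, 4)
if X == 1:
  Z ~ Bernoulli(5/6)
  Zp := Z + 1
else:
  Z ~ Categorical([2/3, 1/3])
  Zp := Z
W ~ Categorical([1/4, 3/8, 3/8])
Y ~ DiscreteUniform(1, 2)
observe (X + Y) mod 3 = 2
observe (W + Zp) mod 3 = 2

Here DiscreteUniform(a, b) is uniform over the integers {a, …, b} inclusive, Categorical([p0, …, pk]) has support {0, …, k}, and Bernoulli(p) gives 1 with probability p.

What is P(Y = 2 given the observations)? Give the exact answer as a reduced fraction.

P(Y = 2 | obs) = 18/49

Enumerate traces; 6 have nonzero weight after conditioning:
  (X=1, Z=0, W=1, Y=1) weight 1/128
  (X=1, Z=1, W=0, Y=1) weight 5/192
  (X=3, Z=0, W=2, Y=2) weight 1/32
  (X=3, Z=1, W=1, Y=2) weight 1/64
  (X=4, Z=0, W=2, Y=1) weight 1/32
  (X=4, Z=1, W=1, Y=1) weight 1/64
Group by Y:
  weight(Y=1) = 31/384
  weight(Y=2) = 3/64
Total weight = 31/384 + 3/64 = 49/384
P(Y=1 | obs) = 31/384 / 49/384 = 31/49
P(Y=2 | obs) = 3/64 / 49/384 = 18/49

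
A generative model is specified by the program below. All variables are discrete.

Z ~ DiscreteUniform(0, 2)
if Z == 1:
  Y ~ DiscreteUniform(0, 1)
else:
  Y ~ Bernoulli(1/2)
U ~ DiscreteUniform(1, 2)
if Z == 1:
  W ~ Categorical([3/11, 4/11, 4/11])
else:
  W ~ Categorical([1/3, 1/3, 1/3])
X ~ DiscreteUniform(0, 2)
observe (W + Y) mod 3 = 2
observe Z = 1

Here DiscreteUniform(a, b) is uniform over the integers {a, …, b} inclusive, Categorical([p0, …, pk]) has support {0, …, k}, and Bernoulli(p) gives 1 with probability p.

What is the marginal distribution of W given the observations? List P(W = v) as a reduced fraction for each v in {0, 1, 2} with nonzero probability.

P(W=1) = 1/2, P(W=2) = 1/2

Enumerate traces; 12 have nonzero weight after conditioning:
  (Z=1, Y=0, U=1, W=2, X=0) weight 1/99
  (Z=1, Y=0, U=1, W=2, X=1) weight 1/99
  (Z=1, Y=0, U=1, W=2, X=2) weight 1/99
  (Z=1, Y=0, U=2, W=2, X=0) weight 1/99
  (Z=1, Y=0, U=2, W=2, X=1) weight 1/99
  (Z=1, Y=0, U=2, W=2, X=2) weight 1/99
  (Z=1, Y=1, U=1, W=1, X=0) weight 1/99
  (Z=1, Y=1, U=1, W=1, X=1) weight 1/99
  … 4 more
Group by W:
  weight(W=1) = 2/33
  weight(W=2) = 2/33
Total weight = 2/33 + 2/33 = 4/33
P(W=1 | obs) = 2/33 / 4/33 = 1/2
P(W=2 | obs) = 2/33 / 4/33 = 1/2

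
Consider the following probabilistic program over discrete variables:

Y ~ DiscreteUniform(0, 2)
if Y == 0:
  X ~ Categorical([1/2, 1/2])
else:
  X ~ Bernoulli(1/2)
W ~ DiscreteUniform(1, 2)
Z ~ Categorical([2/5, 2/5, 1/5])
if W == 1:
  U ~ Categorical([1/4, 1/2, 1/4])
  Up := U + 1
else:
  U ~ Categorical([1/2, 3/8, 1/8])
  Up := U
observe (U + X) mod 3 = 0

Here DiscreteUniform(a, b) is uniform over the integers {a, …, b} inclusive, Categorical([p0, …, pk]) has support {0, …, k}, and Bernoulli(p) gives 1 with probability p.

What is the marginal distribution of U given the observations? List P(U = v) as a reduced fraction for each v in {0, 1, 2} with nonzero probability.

Enumerate traces; 36 have nonzero weight after conditioning:
  (Y=0, X=0, W=1, Z=0, U=0) weight 1/120
  (Y=0, X=0, W=1, Z=1, U=0) weight 1/120
  (Y=0, X=0, W=1, Z=2, U=0) weight 1/240
  (Y=0, X=0, W=2, Z=0, U=0) weight 1/60
  (Y=0, X=0, W=2, Z=1, U=0) weight 1/60
  (Y=0, X=0, W=2, Z=2, U=0) weight 1/120
  (Y=0, X=1, W=1, Z=0, U=2) weight 1/120
  (Y=0, X=1, W=1, Z=1, U=2) weight 1/120
  … 28 more
Group by U:
  weight(U=0) = 3/16
  weight(U=2) = 3/32
Total weight = 3/16 + 3/32 = 9/32
P(U=0 | obs) = 3/16 / 9/32 = 2/3
P(U=2 | obs) = 3/32 / 9/32 = 1/3

P(U=0) = 2/3, P(U=2) = 1/3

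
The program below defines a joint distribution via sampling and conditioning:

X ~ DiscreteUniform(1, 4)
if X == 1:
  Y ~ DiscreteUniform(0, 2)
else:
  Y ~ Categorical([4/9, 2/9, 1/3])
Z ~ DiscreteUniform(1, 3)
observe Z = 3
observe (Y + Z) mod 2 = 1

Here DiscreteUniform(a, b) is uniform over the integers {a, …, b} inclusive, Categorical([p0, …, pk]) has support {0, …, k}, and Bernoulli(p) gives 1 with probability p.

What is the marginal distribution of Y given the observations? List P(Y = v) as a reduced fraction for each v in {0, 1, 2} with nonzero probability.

P(Y=0) = 5/9, P(Y=2) = 4/9

Enumerate traces; 8 have nonzero weight after conditioning:
  (X=1, Y=0, Z=3) weight 1/36
  (X=1, Y=2, Z=3) weight 1/36
  (X=2, Y=0, Z=3) weight 1/27
  (X=2, Y=2, Z=3) weight 1/36
  (X=3, Y=0, Z=3) weight 1/27
  (X=3, Y=2, Z=3) weight 1/36
  (X=4, Y=0, Z=3) weight 1/27
  (X=4, Y=2, Z=3) weight 1/36
Group by Y:
  weight(Y=0) = 5/36
  weight(Y=2) = 1/9
Total weight = 5/36 + 1/9 = 1/4
P(Y=0 | obs) = 5/36 / 1/4 = 5/9
P(Y=2 | obs) = 1/9 / 1/4 = 4/9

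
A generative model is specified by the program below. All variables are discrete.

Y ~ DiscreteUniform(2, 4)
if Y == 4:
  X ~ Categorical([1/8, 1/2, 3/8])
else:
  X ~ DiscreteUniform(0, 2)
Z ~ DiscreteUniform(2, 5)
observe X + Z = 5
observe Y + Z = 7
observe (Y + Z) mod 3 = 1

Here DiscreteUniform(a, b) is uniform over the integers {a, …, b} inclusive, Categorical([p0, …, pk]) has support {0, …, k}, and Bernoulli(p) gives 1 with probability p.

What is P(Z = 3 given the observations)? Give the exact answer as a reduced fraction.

Enumerate traces; 3 have nonzero weight after conditioning:
  (Y=2, X=0, Z=5) weight 1/36
  (Y=3, X=1, Z=4) weight 1/36
  (Y=4, X=2, Z=3) weight 1/32
Group by Z:
  weight(Z=3) = 1/32
  weight(Z=4) = 1/36
  weight(Z=5) = 1/36
Total weight = 1/32 + 1/36 + 1/36 = 25/288
P(Z=3 | obs) = 1/32 / 25/288 = 9/25
P(Z=4 | obs) = 1/36 / 25/288 = 8/25
P(Z=5 | obs) = 1/36 / 25/288 = 8/25

P(Z = 3 | obs) = 9/25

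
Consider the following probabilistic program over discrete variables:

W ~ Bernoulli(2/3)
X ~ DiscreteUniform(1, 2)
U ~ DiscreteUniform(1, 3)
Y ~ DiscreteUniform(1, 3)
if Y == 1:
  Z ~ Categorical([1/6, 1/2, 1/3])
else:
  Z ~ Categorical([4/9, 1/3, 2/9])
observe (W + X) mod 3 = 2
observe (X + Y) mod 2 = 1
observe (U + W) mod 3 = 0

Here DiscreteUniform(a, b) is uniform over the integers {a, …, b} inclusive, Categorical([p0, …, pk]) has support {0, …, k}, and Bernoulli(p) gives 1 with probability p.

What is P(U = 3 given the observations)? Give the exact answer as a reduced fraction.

Enumerate traces; 9 have nonzero weight after conditioning:
  (W=0, X=2, U=3, Y=1, Z=0) weight 1/324
  (W=0, X=2, U=3, Y=1, Z=1) weight 1/108
  (W=0, X=2, U=3, Y=1, Z=2) weight 1/162
  (W=0, X=2, U=3, Y=3, Z=0) weight 2/243
  (W=0, X=2, U=3, Y=3, Z=1) weight 1/162
  (W=0, X=2, U=3, Y=3, Z=2) weight 1/243
  (W=1, X=1, U=2, Y=2, Z=0) weight 4/243
  (W=1, X=1, U=2, Y=2, Z=1) weight 1/81
  … 1 more
Group by U:
  weight(U=2) = 1/27
  weight(U=3) = 1/27
Total weight = 1/27 + 1/27 = 2/27
P(U=2 | obs) = 1/27 / 2/27 = 1/2
P(U=3 | obs) = 1/27 / 2/27 = 1/2

P(U = 3 | obs) = 1/2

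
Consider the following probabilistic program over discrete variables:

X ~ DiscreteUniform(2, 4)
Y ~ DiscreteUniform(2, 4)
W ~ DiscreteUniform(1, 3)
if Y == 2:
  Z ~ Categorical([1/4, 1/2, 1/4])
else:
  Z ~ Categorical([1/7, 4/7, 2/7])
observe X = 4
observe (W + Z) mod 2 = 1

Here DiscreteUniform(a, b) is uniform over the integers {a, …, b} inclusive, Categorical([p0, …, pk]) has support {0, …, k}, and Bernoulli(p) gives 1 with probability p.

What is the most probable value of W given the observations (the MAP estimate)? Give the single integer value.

argmax_v P(W = v | obs) = 2

Enumerate traces; 15 have nonzero weight after conditioning:
  (X=4, Y=2, W=1, Z=0) weight 1/108
  (X=4, Y=2, W=1, Z=2) weight 1/108
  (X=4, Y=2, W=2, Z=1) weight 1/54
  (X=4, Y=2, W=3, Z=0) weight 1/108
  (X=4, Y=2, W=3, Z=2) weight 1/108
  (X=4, Y=3, W=1, Z=0) weight 1/189
  (X=4, Y=3, W=1, Z=2) weight 2/189
  (X=4, Y=3, W=2, Z=1) weight 4/189
  … 7 more
Group by W:
  weight(W=1) = 19/378
  weight(W=2) = 23/378
  weight(W=3) = 19/378
Total weight = 19/378 + 23/378 + 19/378 = 61/378
P(W=1 | obs) = 19/378 / 61/378 = 19/61
P(W=2 | obs) = 23/378 / 61/378 = 23/61
P(W=3 | obs) = 19/378 / 61/378 = 19/61
argmax = 2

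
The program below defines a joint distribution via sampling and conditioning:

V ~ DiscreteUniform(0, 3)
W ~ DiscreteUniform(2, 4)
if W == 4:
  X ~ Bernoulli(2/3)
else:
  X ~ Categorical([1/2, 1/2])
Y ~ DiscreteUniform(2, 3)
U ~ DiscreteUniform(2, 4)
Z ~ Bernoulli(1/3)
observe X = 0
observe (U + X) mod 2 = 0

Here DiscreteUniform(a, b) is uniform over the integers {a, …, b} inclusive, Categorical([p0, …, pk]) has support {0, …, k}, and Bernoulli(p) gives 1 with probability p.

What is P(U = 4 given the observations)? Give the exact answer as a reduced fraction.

P(U = 4 | obs) = 1/2

Enumerate traces; 96 have nonzero weight after conditioning:
  (V=0, W=2, X=0, Y=2, U=2, Z=0) weight 1/216
  (V=0, W=2, X=0, Y=2, U=2, Z=1) weight 1/432
  (V=0, W=2, X=0, Y=2, U=4, Z=0) weight 1/216
  (V=0, W=2, X=0, Y=2, U=4, Z=1) weight 1/432
  (V=0, W=2, X=0, Y=3, U=2, Z=0) weight 1/216
  (V=0, W=2, X=0, Y=3, U=2, Z=1) weight 1/432
  (V=0, W=2, X=0, Y=3, U=4, Z=0) weight 1/216
  (V=0, W=2, X=0, Y=3, U=4, Z=1) weight 1/432
  … 88 more
Group by U:
  weight(U=2) = 4/27
  weight(U=4) = 4/27
Total weight = 4/27 + 4/27 = 8/27
P(U=2 | obs) = 4/27 / 8/27 = 1/2
P(U=4 | obs) = 4/27 / 8/27 = 1/2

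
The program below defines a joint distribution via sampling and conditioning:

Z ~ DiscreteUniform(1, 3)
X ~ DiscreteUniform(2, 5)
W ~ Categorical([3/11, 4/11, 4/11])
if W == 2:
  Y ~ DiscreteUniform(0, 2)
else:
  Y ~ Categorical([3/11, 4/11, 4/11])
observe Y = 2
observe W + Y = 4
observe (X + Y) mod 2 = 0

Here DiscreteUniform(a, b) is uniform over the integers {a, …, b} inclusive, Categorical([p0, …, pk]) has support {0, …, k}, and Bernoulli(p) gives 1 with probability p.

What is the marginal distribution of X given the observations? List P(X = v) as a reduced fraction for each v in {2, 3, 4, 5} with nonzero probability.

Enumerate traces; 6 have nonzero weight after conditioning:
  (Z=1, X=2, W=2, Y=2) weight 1/99
  (Z=1, X=4, W=2, Y=2) weight 1/99
  (Z=2, X=2, W=2, Y=2) weight 1/99
  (Z=2, X=4, W=2, Y=2) weight 1/99
  (Z=3, X=2, W=2, Y=2) weight 1/99
  (Z=3, X=4, W=2, Y=2) weight 1/99
Group by X:
  weight(X=2) = 1/33
  weight(X=4) = 1/33
Total weight = 1/33 + 1/33 = 2/33
P(X=2 | obs) = 1/33 / 2/33 = 1/2
P(X=4 | obs) = 1/33 / 2/33 = 1/2

P(X=2) = 1/2, P(X=4) = 1/2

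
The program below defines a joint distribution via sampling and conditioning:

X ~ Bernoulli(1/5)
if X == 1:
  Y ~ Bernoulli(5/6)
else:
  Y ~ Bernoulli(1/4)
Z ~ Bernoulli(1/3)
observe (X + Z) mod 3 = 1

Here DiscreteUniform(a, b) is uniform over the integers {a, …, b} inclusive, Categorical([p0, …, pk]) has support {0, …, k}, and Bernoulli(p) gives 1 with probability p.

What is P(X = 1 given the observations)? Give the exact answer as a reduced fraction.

Enumerate traces; 4 have nonzero weight after conditioning:
  (X=0, Y=0, Z=1) weight 1/5
  (X=0, Y=1, Z=1) weight 1/15
  (X=1, Y=0, Z=0) weight 1/45
  (X=1, Y=1, Z=0) weight 1/9
Group by X:
  weight(X=0) = 4/15
  weight(X=1) = 2/15
Total weight = 4/15 + 2/15 = 2/5
P(X=0 | obs) = 4/15 / 2/5 = 2/3
P(X=1 | obs) = 2/15 / 2/5 = 1/3

P(X = 1 | obs) = 1/3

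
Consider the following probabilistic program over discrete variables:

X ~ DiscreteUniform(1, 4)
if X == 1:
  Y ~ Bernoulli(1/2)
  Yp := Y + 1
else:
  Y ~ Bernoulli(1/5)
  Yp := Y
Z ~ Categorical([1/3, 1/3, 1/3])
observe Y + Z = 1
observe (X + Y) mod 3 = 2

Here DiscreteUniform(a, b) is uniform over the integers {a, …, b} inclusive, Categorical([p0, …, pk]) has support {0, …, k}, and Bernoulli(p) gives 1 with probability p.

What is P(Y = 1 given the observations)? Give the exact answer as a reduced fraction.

Enumerate traces; 3 have nonzero weight after conditioning:
  (X=1, Y=1, Z=0) weight 1/24
  (X=2, Y=0, Z=1) weight 1/15
  (X=4, Y=1, Z=0) weight 1/60
Group by Y:
  weight(Y=0) = 1/15
  weight(Y=1) = 7/120
Total weight = 1/15 + 7/120 = 1/8
P(Y=0 | obs) = 1/15 / 1/8 = 8/15
P(Y=1 | obs) = 7/120 / 1/8 = 7/15

P(Y = 1 | obs) = 7/15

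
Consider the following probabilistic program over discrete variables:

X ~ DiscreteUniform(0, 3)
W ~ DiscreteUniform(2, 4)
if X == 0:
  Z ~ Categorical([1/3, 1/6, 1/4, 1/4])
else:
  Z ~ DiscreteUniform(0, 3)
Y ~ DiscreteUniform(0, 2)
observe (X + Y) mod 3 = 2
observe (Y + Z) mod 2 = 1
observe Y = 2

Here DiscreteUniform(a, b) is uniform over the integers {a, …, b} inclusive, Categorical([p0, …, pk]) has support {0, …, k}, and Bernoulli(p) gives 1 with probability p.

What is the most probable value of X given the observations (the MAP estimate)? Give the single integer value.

Enumerate traces; 12 have nonzero weight after conditioning:
  (X=0, W=2, Z=1, Y=2) weight 1/216
  (X=0, W=2, Z=3, Y=2) weight 1/144
  (X=0, W=3, Z=1, Y=2) weight 1/216
  (X=0, W=3, Z=3, Y=2) weight 1/144
  (X=0, W=4, Z=1, Y=2) weight 1/216
  (X=0, W=4, Z=3, Y=2) weight 1/144
  (X=3, W=2, Z=1, Y=2) weight 1/144
  (X=3, W=2, Z=3, Y=2) weight 1/144
  … 4 more
Group by X:
  weight(X=0) = 5/144
  weight(X=3) = 1/24
Total weight = 5/144 + 1/24 = 11/144
P(X=0 | obs) = 5/144 / 11/144 = 5/11
P(X=3 | obs) = 1/24 / 11/144 = 6/11
argmax = 3

argmax_v P(X = v | obs) = 3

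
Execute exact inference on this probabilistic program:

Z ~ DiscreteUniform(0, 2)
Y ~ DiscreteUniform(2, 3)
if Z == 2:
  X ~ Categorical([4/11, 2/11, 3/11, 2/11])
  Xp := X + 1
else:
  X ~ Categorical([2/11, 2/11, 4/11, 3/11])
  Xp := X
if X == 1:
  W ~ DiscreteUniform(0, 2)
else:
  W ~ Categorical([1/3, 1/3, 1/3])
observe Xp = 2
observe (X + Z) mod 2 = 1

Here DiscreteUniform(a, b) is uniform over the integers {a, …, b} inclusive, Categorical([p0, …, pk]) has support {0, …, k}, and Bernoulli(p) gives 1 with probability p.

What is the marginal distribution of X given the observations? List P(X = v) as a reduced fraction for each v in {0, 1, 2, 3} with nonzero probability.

P(X=1) = 1/3, P(X=2) = 2/3

Enumerate traces; 12 have nonzero weight after conditioning:
  (Z=1, Y=2, X=2, W=0) weight 2/99
  (Z=1, Y=2, X=2, W=1) weight 2/99
  (Z=1, Y=2, X=2, W=2) weight 2/99
  (Z=1, Y=3, X=2, W=0) weight 2/99
  (Z=1, Y=3, X=2, W=1) weight 2/99
  (Z=1, Y=3, X=2, W=2) weight 2/99
  (Z=2, Y=2, X=1, W=0) weight 1/99
  (Z=2, Y=2, X=1, W=1) weight 1/99
  … 4 more
Group by X:
  weight(X=1) = 2/33
  weight(X=2) = 4/33
Total weight = 2/33 + 4/33 = 2/11
P(X=1 | obs) = 2/33 / 2/11 = 1/3
P(X=2 | obs) = 4/33 / 2/11 = 2/3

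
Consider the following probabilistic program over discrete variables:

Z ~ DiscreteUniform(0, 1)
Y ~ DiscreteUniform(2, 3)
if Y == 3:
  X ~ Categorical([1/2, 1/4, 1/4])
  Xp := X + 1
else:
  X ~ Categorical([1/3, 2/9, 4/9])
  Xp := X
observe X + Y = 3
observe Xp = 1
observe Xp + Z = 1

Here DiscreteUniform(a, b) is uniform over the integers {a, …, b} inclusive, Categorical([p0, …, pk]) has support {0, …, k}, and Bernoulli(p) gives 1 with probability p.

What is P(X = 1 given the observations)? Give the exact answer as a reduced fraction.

Enumerate traces; 2 have nonzero weight after conditioning:
  (Z=0, Y=2, X=1) weight 1/18
  (Z=0, Y=3, X=0) weight 1/8
Group by X:
  weight(X=0) = 1/8
  weight(X=1) = 1/18
Total weight = 1/8 + 1/18 = 13/72
P(X=0 | obs) = 1/8 / 13/72 = 9/13
P(X=1 | obs) = 1/18 / 13/72 = 4/13

P(X = 1 | obs) = 4/13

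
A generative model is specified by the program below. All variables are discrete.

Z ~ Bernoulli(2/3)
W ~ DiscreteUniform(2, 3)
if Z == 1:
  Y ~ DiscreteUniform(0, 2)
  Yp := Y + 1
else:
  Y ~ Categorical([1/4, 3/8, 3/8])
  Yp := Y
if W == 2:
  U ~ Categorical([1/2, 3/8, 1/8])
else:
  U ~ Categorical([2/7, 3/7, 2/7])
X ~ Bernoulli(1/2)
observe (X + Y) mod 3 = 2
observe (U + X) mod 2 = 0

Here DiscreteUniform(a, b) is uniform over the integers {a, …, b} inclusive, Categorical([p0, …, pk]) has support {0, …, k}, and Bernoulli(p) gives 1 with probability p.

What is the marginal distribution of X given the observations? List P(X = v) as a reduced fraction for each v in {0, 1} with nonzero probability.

Enumerate traces; 12 have nonzero weight after conditioning:
  (Z=0, W=2, Y=1, U=1, X=1) weight 3/256
  (Z=0, W=2, Y=2, U=0, X=0) weight 1/64
  (Z=0, W=2, Y=2, U=2, X=0) weight 1/256
  (Z=0, W=3, Y=1, U=1, X=1) weight 3/224
  (Z=0, W=3, Y=2, U=0, X=0) weight 1/112
  (Z=0, W=3, Y=2, U=2, X=0) weight 1/112
  (Z=1, W=2, Y=1, U=1, X=1) weight 1/48
  (Z=1, W=2, Y=2, U=0, X=0) weight 1/36
  … 4 more
Group by X:
  weight(X=0) = 1675/16128
  weight(X=1) = 125/1792
Total weight = 1675/16128 + 125/1792 = 25/144
P(X=0 | obs) = 1675/16128 / 25/144 = 67/112
P(X=1 | obs) = 125/1792 / 25/144 = 45/112

P(X=0) = 67/112, P(X=1) = 45/112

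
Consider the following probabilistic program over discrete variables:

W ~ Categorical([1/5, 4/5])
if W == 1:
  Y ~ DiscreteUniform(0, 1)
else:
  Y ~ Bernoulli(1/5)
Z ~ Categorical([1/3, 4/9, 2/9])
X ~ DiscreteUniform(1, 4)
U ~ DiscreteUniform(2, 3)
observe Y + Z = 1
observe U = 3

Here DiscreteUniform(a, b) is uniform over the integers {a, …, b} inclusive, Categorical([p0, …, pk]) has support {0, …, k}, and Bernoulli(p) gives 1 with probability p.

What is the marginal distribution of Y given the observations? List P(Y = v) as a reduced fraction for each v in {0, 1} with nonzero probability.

P(Y=0) = 56/89, P(Y=1) = 33/89

Enumerate traces; 16 have nonzero weight after conditioning:
  (W=0, Y=0, Z=1, X=1, U=3) weight 2/225
  (W=0, Y=0, Z=1, X=2, U=3) weight 2/225
  (W=0, Y=0, Z=1, X=3, U=3) weight 2/225
  (W=0, Y=0, Z=1, X=4, U=3) weight 2/225
  (W=0, Y=1, Z=0, X=1, U=3) weight 1/600
  (W=0, Y=1, Z=0, X=2, U=3) weight 1/600
  (W=0, Y=1, Z=0, X=3, U=3) weight 1/600
  (W=0, Y=1, Z=0, X=4, U=3) weight 1/600
  … 8 more
Group by Y:
  weight(Y=0) = 28/225
  weight(Y=1) = 11/150
Total weight = 28/225 + 11/150 = 89/450
P(Y=0 | obs) = 28/225 / 89/450 = 56/89
P(Y=1 | obs) = 11/150 / 89/450 = 33/89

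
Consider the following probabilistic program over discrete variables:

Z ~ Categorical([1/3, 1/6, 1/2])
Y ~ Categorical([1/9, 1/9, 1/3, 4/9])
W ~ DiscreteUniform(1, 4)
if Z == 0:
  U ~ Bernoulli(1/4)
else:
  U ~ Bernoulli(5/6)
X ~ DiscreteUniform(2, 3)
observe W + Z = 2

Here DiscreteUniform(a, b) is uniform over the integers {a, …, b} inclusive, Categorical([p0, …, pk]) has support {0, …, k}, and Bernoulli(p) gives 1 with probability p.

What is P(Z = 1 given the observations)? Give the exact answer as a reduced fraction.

Enumerate traces; 32 have nonzero weight after conditioning:
  (Z=0, Y=0, W=2, U=0, X=2) weight 1/288
  (Z=0, Y=0, W=2, U=0, X=3) weight 1/288
  (Z=0, Y=0, W=2, U=1, X=2) weight 1/864
  (Z=0, Y=0, W=2, U=1, X=3) weight 1/864
  (Z=0, Y=1, W=2, U=0, X=2) weight 1/288
  (Z=0, Y=1, W=2, U=0, X=3) weight 1/288
  (Z=0, Y=1, W=2, U=1, X=2) weight 1/864
  (Z=0, Y=1, W=2, U=1, X=3) weight 1/864
  (Z=1, Y=0, W=1, U=0, X=2) weight 1/2592
  … 23 more
Group by Z:
  weight(Z=0) = 1/12
  weight(Z=1) = 1/24
Total weight = 1/12 + 1/24 = 1/8
P(Z=0 | obs) = 1/12 / 1/8 = 2/3
P(Z=1 | obs) = 1/24 / 1/8 = 1/3

P(Z = 1 | obs) = 1/3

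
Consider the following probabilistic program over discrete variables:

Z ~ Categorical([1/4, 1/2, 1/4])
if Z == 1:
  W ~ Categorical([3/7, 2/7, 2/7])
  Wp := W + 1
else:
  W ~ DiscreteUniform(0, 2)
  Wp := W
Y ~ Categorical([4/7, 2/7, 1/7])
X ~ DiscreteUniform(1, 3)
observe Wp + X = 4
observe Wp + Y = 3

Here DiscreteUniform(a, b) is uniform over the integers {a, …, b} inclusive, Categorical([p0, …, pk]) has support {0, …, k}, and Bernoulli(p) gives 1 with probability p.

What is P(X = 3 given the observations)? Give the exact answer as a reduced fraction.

Enumerate traces; 7 have nonzero weight after conditioning:
  (Z=0, W=1, Y=2, X=3) weight 1/252
  (Z=0, W=2, Y=1, X=2) weight 1/126
  (Z=1, W=0, Y=2, X=3) weight 1/98
  (Z=1, W=1, Y=1, X=2) weight 2/147
  (Z=1, W=2, Y=0, X=1) weight 4/147
  (Z=2, W=1, Y=2, X=3) weight 1/252
  (Z=2, W=2, Y=1, X=2) weight 1/126
Group by X:
  weight(X=1) = 4/147
  weight(X=2) = 13/441
  weight(X=3) = 8/441
Total weight = 4/147 + 13/441 + 8/441 = 11/147
P(X=1 | obs) = 4/147 / 11/147 = 4/11
P(X=2 | obs) = 13/441 / 11/147 = 13/33
P(X=3 | obs) = 8/441 / 11/147 = 8/33

P(X = 3 | obs) = 8/33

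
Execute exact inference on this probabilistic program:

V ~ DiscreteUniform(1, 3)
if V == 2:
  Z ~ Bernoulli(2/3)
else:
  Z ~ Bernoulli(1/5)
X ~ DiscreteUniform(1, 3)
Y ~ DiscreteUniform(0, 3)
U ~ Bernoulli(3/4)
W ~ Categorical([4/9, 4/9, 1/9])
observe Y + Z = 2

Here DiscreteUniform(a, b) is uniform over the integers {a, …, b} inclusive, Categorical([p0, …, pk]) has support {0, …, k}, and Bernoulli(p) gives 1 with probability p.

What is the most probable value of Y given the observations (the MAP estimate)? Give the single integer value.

argmax_v P(Y = v | obs) = 2

Enumerate traces; 108 have nonzero weight after conditioning:
  (V=1, Z=0, X=1, Y=2, U=0, W=0) weight 1/405
  (V=1, Z=0, X=1, Y=2, U=0, W=1) weight 1/405
  (V=1, Z=0, X=1, Y=2, U=0, W=2) weight 1/1620
  (V=1, Z=0, X=1, Y=2, U=1, W=0) weight 1/135
  (V=1, Z=0, X=1, Y=2, U=1, W=1) weight 1/135
  (V=1, Z=0, X=1, Y=2, U=1, W=2) weight 1/540
  (V=1, Z=0, X=2, Y=2, U=0, W=0) weight 1/405
  (V=1, Z=0, X=2, Y=2, U=0, W=1) weight 1/405
  (V=1, Z=1, X=1, Y=1, U=0, W=0) weight 1/1620
  … 99 more
Group by Y:
  weight(Y=1) = 4/45
  weight(Y=2) = 29/180
Total weight = 4/45 + 29/180 = 1/4
P(Y=1 | obs) = 4/45 / 1/4 = 16/45
P(Y=2 | obs) = 29/180 / 1/4 = 29/45
argmax = 2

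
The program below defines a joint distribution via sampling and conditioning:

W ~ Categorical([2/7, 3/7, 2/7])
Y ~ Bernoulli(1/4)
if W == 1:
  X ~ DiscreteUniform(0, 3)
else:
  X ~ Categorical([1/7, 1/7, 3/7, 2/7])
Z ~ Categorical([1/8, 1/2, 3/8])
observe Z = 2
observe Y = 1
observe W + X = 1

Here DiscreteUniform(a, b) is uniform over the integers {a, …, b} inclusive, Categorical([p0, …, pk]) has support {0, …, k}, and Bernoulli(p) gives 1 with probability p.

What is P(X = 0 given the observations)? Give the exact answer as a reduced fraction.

P(X = 0 | obs) = 21/29

Enumerate traces; 2 have nonzero weight after conditioning:
  (W=0, Y=1, X=1, Z=2) weight 3/784
  (W=1, Y=1, X=0, Z=2) weight 9/896
Group by X:
  weight(X=0) = 9/896
  weight(X=1) = 3/784
Total weight = 9/896 + 3/784 = 87/6272
P(X=0 | obs) = 9/896 / 87/6272 = 21/29
P(X=1 | obs) = 3/784 / 87/6272 = 8/29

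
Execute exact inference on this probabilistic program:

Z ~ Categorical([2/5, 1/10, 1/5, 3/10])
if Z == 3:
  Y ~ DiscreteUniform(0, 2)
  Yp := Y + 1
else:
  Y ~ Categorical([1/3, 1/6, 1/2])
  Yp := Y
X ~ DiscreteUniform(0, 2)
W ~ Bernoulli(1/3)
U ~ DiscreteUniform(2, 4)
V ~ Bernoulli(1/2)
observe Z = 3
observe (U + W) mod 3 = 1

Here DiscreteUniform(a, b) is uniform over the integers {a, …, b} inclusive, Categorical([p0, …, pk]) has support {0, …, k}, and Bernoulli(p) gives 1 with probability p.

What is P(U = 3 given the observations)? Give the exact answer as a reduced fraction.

Enumerate traces; 36 have nonzero weight after conditioning:
  (Z=3, Y=0, X=0, W=0, U=4, V=0) weight 1/270
  (Z=3, Y=0, X=0, W=0, U=4, V=1) weight 1/270
  (Z=3, Y=0, X=0, W=1, U=3, V=0) weight 1/540
  (Z=3, Y=0, X=0, W=1, U=3, V=1) weight 1/540
  (Z=3, Y=0, X=1, W=0, U=4, V=0) weight 1/270
  (Z=3, Y=0, X=1, W=0, U=4, V=1) weight 1/270
  (Z=3, Y=0, X=1, W=1, U=3, V=0) weight 1/540
  (Z=3, Y=0, X=1, W=1, U=3, V=1) weight 1/540
  … 28 more
Group by U:
  weight(U=3) = 1/30
  weight(U=4) = 1/15
Total weight = 1/30 + 1/15 = 1/10
P(U=3 | obs) = 1/30 / 1/10 = 1/3
P(U=4 | obs) = 1/15 / 1/10 = 2/3

P(U = 3 | obs) = 1/3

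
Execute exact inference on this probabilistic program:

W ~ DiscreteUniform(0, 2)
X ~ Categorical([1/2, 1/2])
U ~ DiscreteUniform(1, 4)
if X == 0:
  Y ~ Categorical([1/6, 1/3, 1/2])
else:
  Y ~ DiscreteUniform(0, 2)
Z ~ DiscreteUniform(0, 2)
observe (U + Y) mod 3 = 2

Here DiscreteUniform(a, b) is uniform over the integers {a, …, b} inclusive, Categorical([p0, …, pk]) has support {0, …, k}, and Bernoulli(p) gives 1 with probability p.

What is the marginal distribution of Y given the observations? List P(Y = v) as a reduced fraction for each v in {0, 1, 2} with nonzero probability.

P(Y=0) = 3/16, P(Y=1) = 1/2, P(Y=2) = 5/16

Enumerate traces; 72 have nonzero weight after conditioning:
  (W=0, X=0, U=1, Y=1, Z=0) weight 1/216
  (W=0, X=0, U=1, Y=1, Z=1) weight 1/216
  (W=0, X=0, U=1, Y=1, Z=2) weight 1/216
  (W=0, X=0, U=2, Y=0, Z=0) weight 1/432
  (W=0, X=0, U=2, Y=0, Z=1) weight 1/432
  (W=0, X=0, U=2, Y=0, Z=2) weight 1/432
  (W=0, X=0, U=3, Y=2, Z=0) weight 1/144
  (W=0, X=0, U=3, Y=2, Z=1) weight 1/144
  … 64 more
Group by Y:
  weight(Y=0) = 1/16
  weight(Y=1) = 1/6
  weight(Y=2) = 5/48
Total weight = 1/16 + 1/6 + 5/48 = 1/3
P(Y=0 | obs) = 1/16 / 1/3 = 3/16
P(Y=1 | obs) = 1/6 / 1/3 = 1/2
P(Y=2 | obs) = 5/48 / 1/3 = 5/16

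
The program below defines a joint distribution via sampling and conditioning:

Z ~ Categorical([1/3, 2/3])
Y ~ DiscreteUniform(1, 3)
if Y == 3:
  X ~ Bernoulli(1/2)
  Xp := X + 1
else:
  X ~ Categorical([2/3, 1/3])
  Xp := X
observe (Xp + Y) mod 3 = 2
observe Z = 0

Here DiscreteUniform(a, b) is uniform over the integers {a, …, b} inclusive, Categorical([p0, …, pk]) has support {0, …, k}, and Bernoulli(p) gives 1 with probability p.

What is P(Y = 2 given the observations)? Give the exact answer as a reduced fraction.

Enumerate traces; 3 have nonzero weight after conditioning:
  (Z=0, Y=1, X=1) weight 1/27
  (Z=0, Y=2, X=0) weight 2/27
  (Z=0, Y=3, X=1) weight 1/18
Group by Y:
  weight(Y=1) = 1/27
  weight(Y=2) = 2/27
  weight(Y=3) = 1/18
Total weight = 1/27 + 2/27 + 1/18 = 1/6
P(Y=1 | obs) = 1/27 / 1/6 = 2/9
P(Y=2 | obs) = 2/27 / 1/6 = 4/9
P(Y=3 | obs) = 1/18 / 1/6 = 1/3

P(Y = 2 | obs) = 4/9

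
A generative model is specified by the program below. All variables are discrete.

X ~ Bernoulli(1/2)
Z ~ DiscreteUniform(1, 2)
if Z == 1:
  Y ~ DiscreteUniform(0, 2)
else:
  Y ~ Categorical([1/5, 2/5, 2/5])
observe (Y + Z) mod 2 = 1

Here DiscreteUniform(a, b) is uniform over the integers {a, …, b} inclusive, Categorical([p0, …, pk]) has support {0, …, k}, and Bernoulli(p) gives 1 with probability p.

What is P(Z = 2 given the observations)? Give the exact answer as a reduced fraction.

P(Z = 2 | obs) = 3/8

Enumerate traces; 6 have nonzero weight after conditioning:
  (X=0, Z=1, Y=0) weight 1/12
  (X=0, Z=1, Y=2) weight 1/12
  (X=0, Z=2, Y=1) weight 1/10
  (X=1, Z=1, Y=0) weight 1/12
  (X=1, Z=1, Y=2) weight 1/12
  (X=1, Z=2, Y=1) weight 1/10
Group by Z:
  weight(Z=1) = 1/3
  weight(Z=2) = 1/5
Total weight = 1/3 + 1/5 = 8/15
P(Z=1 | obs) = 1/3 / 8/15 = 5/8
P(Z=2 | obs) = 1/5 / 8/15 = 3/8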